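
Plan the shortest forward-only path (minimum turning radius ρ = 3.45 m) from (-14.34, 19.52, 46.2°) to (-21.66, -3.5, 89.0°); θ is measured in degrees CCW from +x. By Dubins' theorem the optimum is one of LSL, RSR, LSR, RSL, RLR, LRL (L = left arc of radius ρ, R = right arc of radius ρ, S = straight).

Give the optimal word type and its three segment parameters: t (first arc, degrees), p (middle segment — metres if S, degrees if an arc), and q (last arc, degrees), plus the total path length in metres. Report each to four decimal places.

RSR: t = 153.2869°, p = 21.6478 m, q = 163.9131°, L = 40.7477 m

Let ψ = atan2(Δy, Δx) = atan2(-23.02, -7.32) = -107.6399° be the start→goal bearing.
Normalize: d = |goal − start| / ρ = 24.155803/3.45 = 7.001682, α = (θ_start − ψ) mod 360° = 153.8399° = 2.685012 rad, β = (θ_goal − ψ) mod 360° = 196.6399° = 3.432013 rad.
Common terms: sin α = 0.440882, cos α = -0.897565, sin β = -0.286355, cos β = -0.958124, cos(α−β) = 0.733730, d² = 49.023550. Work in radians in the unit-radius frame; every candidate has L = ρ·(t + p + q).
LSL: p² = 2 + d² − 2cos(α−β) + 2d(sin α − sin β) = 59.739847; p = √p² = 7.729156; φ = atan2(cos β − cos α, d + sin α − sin β) = -0.007835 rad; t = (φ − α) mod 2π = 3.590338 rad, q = (β − φ) mod 2π = 3.439848 rad → L = 3.45·(3.590338 + 7.729156 + 3.439848) = 3.45·14.759342 = 50.919730 m
RSR: p² = 2 + d² − 2cos(α−β) + 2d(sin β − sin α) = 39.372332; p = √p² = 6.274738; φ = atan2(cos α − cos β, d − sin α + sin β) = 0.009651 rad; t = (α − φ) mod 2π = 2.675361 rad, q = (φ − β) mod 2π = 2.860824 rad → L = 3.45·(2.675361 + 6.274738 + 2.860824) = 3.45·11.810922 = 40.747681 m
LSR: p² = d² − 2 + 2cos(α−β) + 2d(sin α + sin β) = 50.654905; p = √p² = 7.117226; φ = atan2(−cos α − cos β, d + sin α + sin β) − atan2(−2, p) = 0.527667 rad; t = (φ − α) mod 2π = 4.125840 rad, q = (φ − β) mod 2π = 3.378839 rad → L = 3.45·(4.125840 + 7.117226 + 3.378839) = 3.45·14.621905 = 50.445574 m
RSL: p² = d² − 2 + 2cos(α−β) − 2d(sin α + sin β) = 46.327114; p = √p² = 6.806402; φ = atan2(cos α + cos β, d − sin α − sin β) − atan2(2, p) = -0.550455 rad; t = (α − φ) mod 2π = 3.235467 rad, q = (β − φ) mod 2π = 3.982468 rad → L = 3.45·(3.235467 + 6.806402 + 3.982468) = 3.45·14.024338 = 48.383966 m
RLR: c = (6 − d² + 2cos(α−β) + 2d(sin α − sin β))/8 = -3.921542, |c| > 1 → infeasible
LRL: c = (6 − d² + 2cos(α−β) − 2d(sin α − sin β))/8 = -6.467481, |c| > 1 → infeasible
Shortest: RSR with L = 40.747681 m ≈ 40.7477 m
Convert RSR to answer units (arcs ×180/π): t = 2.675361·180/π = 153.2869°, p = ρ·p = 3.45·6.274738 = 21.6478 m, q = 2.860824·180/π = 163.9131°, L = 40.7477 m.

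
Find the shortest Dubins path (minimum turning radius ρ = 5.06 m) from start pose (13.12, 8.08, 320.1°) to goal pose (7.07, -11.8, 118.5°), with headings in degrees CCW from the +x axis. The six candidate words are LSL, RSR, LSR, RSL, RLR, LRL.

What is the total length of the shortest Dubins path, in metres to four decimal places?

Let ψ = atan2(Δy, Δx) = atan2(-19.88, -6.05) = -106.9264° be the start→goal bearing.
Normalize: d = |goal − start| / ρ = 20.780205/5.06 = 4.106760, α = (θ_start − ψ) mod 360° = 67.0264° = 1.169831 rad, β = (θ_goal − ψ) mod 360° = 225.4264° = 3.934432 rad.
Common terms: sin α = 0.920685, cos α = 0.390307, sin β = -0.712349, cos β = -0.701825, cos(α−β) = -0.929776, d² = 16.865476. Work in radians in the unit-radius frame; every candidate has L = ρ·(t + p + q).
LSL: p² = 2 + d² − 2cos(α−β) + 2d(sin α − sin β) = 34.137983; p = √p² = 5.842772; φ = atan2(cos β − cos α, d + sin α − sin β) = -0.188026 rad; t = (φ − α) mod 2π = 4.925328 rad, q = (β − φ) mod 2π = 4.122459 rad → L = 5.06·(4.925328 + 5.842772 + 4.122459) = 5.06·14.890559 = 75.346227 m
RSR: p² = 2 + d² − 2cos(α−β) + 2d(sin β − sin α) = 7.312075; p = √p² = 2.704085; φ = atan2(cos α − cos β, d − sin α + sin β) = 0.415757 rad; t = (α − φ) mod 2π = 0.754074 rad, q = (φ − β) mod 2π = 2.764510 rad → L = 5.06·(0.754074 + 2.704085 + 2.764510) = 5.06·6.222669 = 31.486703 m
LSR: p² = d² − 2 + 2cos(α−β) + 2d(sin α + sin β) = 14.717090; p = √p² = 3.836286; φ = atan2(−cos α − cos β, d + sin α + sin β) − atan2(−2, p) = 0.552639 rad; t = (φ − α) mod 2π = 5.665994 rad, q = (φ − β) mod 2π = 2.901392 rad → L = 5.06·(5.665994 + 3.836286 + 2.901392) = 5.06·12.403672 = 62.762579 m
RSL: p² = d² − 2 + 2cos(α−β) − 2d(sin α + sin β) = 11.294755; p = √p² = 3.360767; φ = atan2(cos α + cos β, d − sin α − sin β) − atan2(2, p) = -0.616550 rad; t = (α − φ) mod 2π = 1.786380 rad, q = (β − φ) mod 2π = 4.550982 rad → L = 5.06·(1.786380 + 3.360767 + 4.550982) = 5.06·9.698129 = 49.072535 m
RLR: c = (6 − d² + 2cos(α−β) + 2d(sin α − sin β))/8 = 0.085991; p = 2π − arccos c = 4.798486 rad; φ = atan2(cos α − cos β, d − sin α + sin β) = 0.415757 rad; t = (α − φ + p/2) mod 2π = 3.153317 rad, q = (α − β − t + p) mod 2π = 5.163753 rad → L = 5.06·(3.153317 + 4.798486 + 5.163753) = 5.06·13.115556 = 66.364711 m
LRL: c = (6 − d² + 2cos(α−β) − 2d(sin α − sin β))/8 = -3.267248, |c| > 1 → infeasible
Shortest: RSR with L = 31.486703 m ≈ 31.4867 m

31.4867 m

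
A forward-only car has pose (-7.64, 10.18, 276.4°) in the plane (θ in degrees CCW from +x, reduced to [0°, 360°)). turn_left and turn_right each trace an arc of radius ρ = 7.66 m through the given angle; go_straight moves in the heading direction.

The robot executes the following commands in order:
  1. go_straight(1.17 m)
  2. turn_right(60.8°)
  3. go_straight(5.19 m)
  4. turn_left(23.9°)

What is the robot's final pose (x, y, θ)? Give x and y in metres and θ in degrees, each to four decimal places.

(-17.0238, -3.4267, 239.5000°)

set_pose: (x, y, θ) = (-7.6400, 10.1800, 276.4000°), ρ = 7.66
go_straight(1.17): x += 1.17·cos θ, y += 1.17·sin θ → (-7.5096, 9.0173, 276.4000°)
turn_right(60.8°): centre at ρ to the right, rotate −60.8° → (-10.6628, 1.9351, 215.6000°)
go_straight(5.19): x += 5.19·cos θ, y += 5.19·sin θ → (-14.8828, -1.0861, 215.6000°)
turn_left(23.9°): centre at ρ to the left, rotate +23.9° → (-17.0238, -3.4267, 239.5000°)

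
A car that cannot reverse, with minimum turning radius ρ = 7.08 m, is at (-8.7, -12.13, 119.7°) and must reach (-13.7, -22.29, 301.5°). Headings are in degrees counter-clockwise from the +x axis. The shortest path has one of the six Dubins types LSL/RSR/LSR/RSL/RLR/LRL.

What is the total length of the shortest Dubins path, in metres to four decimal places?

Let ψ = atan2(Δy, Δx) = atan2(-10.16, -5.00) = -116.2030° be the start→goal bearing.
Normalize: d = |goal − start| / ρ = 11.323674/7.08 = 1.599389, α = (θ_start − ψ) mod 360° = 235.9030° = 4.117284 rad, β = (θ_goal − ψ) mod 360° = 57.7030° = 1.007107 rad.
Common terms: sin α = -0.828090, cos α = -0.560596, sin β = 0.845290, cos β = 0.534308, cos(α−β) = -0.999507, d² = 2.558045. Work in radians in the unit-radius frame; every candidate has L = ρ·(t + p + q).
LSL: p² = 2 + d² − 2cos(α−β) + 2d(sin α − sin β) = 1.204289; p = √p² = 1.097401; φ = atan2(cos β − cos α, d + sin α − sin β) = 1.638271 rad; t = (φ − α) mod 2π = 3.804172 rad, q = (β − φ) mod 2π = 5.652022 rad → L = 7.08·(3.804172 + 1.097401 + 5.652022) = 7.08·10.553595 = 74.719452 m
RSR: p² = 2 + d² − 2cos(α−β) + 2d(sin β − sin α) = 11.909828; p = √p² = 3.451062; φ = atan2(cos α − cos β, d − sin α + sin β) = -0.322845 rad; t = (α − φ) mod 2π = 4.440129 rad, q = (φ − β) mod 2π = 4.953233 rad → L = 7.08·(4.440129 + 3.451062 + 4.953233) = 7.08·12.844424 = 90.938521 m
LSR: p² = d² − 2 + 2cos(α−β) + 2d(sin α + sin β) = -1.385948 < 0 → infeasible
RSL: p² = d² − 2 + 2cos(α−β) − 2d(sin α + sin β) = -1.495987 < 0 → infeasible
RLR: c = (6 − d² + 2cos(α−β) + 2d(sin α − sin β))/8 = -0.488728; p = 2π − arccos c = 4.201757 rad; φ = atan2(cos α − cos β, d − sin α + sin β) = -0.322845 rad; t = (α − φ + p/2) mod 2π = 0.257822 rad, q = (α − β − t + p) mod 2π = 0.770926 rad → L = 7.08·(0.257822 + 4.201757 + 0.770926) = 7.08·5.230506 = 37.031982 m
LRL: c = (6 − d² + 2cos(α−β) − 2d(sin α − sin β))/8 = 0.849464; p = 2π − arccos c = 5.727357 rad; φ = atan2(cos β − cos α, d + sin α − sin β) = 1.638271 rad; t = (φ − α + p/2) mod 2π = 0.384666 rad, q = (β − α − t + p) mod 2π = 2.232515 rad → L = 7.08·(0.384666 + 5.727357 + 2.232515) = 7.08·8.344538 = 59.079329 m
Shortest: RLR with L = 37.031982 m ≈ 37.0320 m

37.0320 m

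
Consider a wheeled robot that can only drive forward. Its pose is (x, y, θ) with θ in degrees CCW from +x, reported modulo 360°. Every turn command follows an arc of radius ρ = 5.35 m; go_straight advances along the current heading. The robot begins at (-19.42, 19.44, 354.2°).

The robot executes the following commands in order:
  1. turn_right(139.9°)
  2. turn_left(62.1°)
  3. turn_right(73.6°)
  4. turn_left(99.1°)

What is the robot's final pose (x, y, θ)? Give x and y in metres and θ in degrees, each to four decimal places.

(-24.9598, -8.6057, 301.9000°)

set_pose: (x, y, θ) = (-19.4200, 19.4400, 354.2000°), ρ = 5.35
turn_right(139.9°): centre at ρ to the right, rotate −139.9° → (-16.9458, 9.6978, 214.3000°)
turn_left(62.1°): centre at ρ to the left, rotate +62.1° → (-19.2476, 4.6818, 276.4000°)
turn_right(73.6°): centre at ρ to the right, rotate −73.6° → (-22.4910, -0.8465, 202.8000°)
turn_left(99.1°): centre at ρ to the left, rotate +99.1° → (-24.9598, -8.6057, 301.9000°)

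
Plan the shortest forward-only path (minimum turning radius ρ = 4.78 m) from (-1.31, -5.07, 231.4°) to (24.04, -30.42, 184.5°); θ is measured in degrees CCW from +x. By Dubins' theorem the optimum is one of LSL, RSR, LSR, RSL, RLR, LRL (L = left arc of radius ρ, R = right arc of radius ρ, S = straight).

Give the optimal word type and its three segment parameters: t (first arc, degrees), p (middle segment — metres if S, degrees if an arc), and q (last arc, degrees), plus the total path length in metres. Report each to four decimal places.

Let ψ = atan2(Δy, Δx) = atan2(-25.35, 25.35) = -45.0000° be the start→goal bearing.
Normalize: d = |goal − start| / ρ = 35.850314/4.78 = 7.500066, α = (θ_start − ψ) mod 360° = 276.4000° = 4.824090 rad, β = (θ_goal − ψ) mod 360° = 229.5000° = 4.005531 rad.
Common terms: sin α = -0.993768, cos α = 0.111469, sin β = -0.760406, cos β = -0.649448, cos(α−β) = 0.683274, d² = 56.250985. Work in radians in the unit-radius frame; every candidate has L = ρ·(t + p + q).
LSL: p² = 2 + d² − 2cos(α−β) + 2d(sin α − sin β) = 53.383977; p = √p² = 7.306434; φ = atan2(cos β − cos α, d + sin α − sin β) = -0.104333 rad; t = (φ − α) mod 2π = 1.354763 rad, q = (β − φ) mod 2π = 4.109863 rad → L = 4.78·(1.354763 + 7.306434 + 4.109863) = 4.78·12.771060 = 61.045666 m
RSR: p² = 2 + d² − 2cos(α−β) + 2d(sin β − sin α) = 60.384897; p = √p² = 7.770772; φ = atan2(cos α − cos β, d − sin α + sin β) = 0.098078 rad; t = (α − φ) mod 2π = 4.726013 rad, q = (φ − β) mod 2π = 2.375732 rad → L = 4.78·(4.726013 + 7.770772 + 2.375732) = 4.78·14.872517 = 71.090630 m
LSR: p² = d² − 2 + 2cos(α−β) + 2d(sin α + sin β) = 29.304694; p = √p² = 5.413381; φ = atan2(−cos α − cos β, d + sin α + sin β) − atan2(−2, p) = 0.447257 rad; t = (φ − α) mod 2π = 1.906352 rad, q = (φ − β) mod 2π = 2.724911 rad → L = 4.78·(1.906352 + 5.413381 + 2.724911) = 4.78·10.044644 = 48.013400 m
RSL: p² = d² − 2 + 2cos(α−β) − 2d(sin α + sin β) = 81.930371; p = √p² = 9.051540; φ = atan2(cos α + cos β, d − sin α − sin β) − atan2(2, p) = -0.275531 rad; t = (α − φ) mod 2π = 5.099621 rad, q = (β − φ) mod 2π = 4.281061 rad → L = 4.78·(5.099621 + 9.051540 + 4.281061) = 4.78·18.432222 = 88.106020 m
RLR: c = (6 − d² + 2cos(α−β) + 2d(sin α − sin β))/8 = -6.548112, |c| > 1 → infeasible
LRL: c = (6 − d² + 2cos(α−β) − 2d(sin α − sin β))/8 = -5.672997, |c| > 1 → infeasible
Shortest: LSR with L = 48.013400 m ≈ 48.0134 m
Convert LSR to answer units (arcs ×180/π): t = 1.906352·180/π = 109.2259°, p = ρ·p = 4.78·5.413381 = 25.8760 m, q = 2.724911·180/π = 156.1259°, L = 48.0134 m.

LSR: t = 109.2259°, p = 25.8760 m, q = 156.1259°, L = 48.0134 m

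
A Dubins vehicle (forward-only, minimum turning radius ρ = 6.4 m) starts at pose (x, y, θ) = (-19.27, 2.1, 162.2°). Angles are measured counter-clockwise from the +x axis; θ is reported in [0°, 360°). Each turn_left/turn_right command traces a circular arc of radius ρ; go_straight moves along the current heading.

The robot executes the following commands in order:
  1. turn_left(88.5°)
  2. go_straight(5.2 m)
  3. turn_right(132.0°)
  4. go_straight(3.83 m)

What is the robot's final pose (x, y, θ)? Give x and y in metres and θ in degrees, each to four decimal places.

(-42.4788, -4.3848, 118.7000°)

set_pose: (x, y, θ) = (-19.2700, 2.1000, 162.2000°), ρ = 6.4
turn_left(88.5°): centre at ρ to the left, rotate +88.5° → (-27.2668, -1.8783, 250.7000°)
go_straight(5.2): x += 5.2·cos θ, y += 5.2·sin θ → (-28.9855, -6.7861, 250.7000°)
turn_right(132.0°): centre at ρ to the right, rotate −132.0° → (-40.6395, -7.7442, 118.7000°)
go_straight(3.83): x += 3.83·cos θ, y += 3.83·sin θ → (-42.4788, -4.3848, 118.7000°)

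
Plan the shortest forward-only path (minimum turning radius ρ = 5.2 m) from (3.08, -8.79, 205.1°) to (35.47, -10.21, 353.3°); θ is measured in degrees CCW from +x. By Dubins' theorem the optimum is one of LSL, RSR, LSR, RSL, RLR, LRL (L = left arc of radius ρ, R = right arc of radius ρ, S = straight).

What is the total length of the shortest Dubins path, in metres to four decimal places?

Let ψ = atan2(Δy, Δx) = atan2(-1.42, 32.39) = -2.5103° be the start→goal bearing.
Normalize: d = |goal − start| / ρ = 32.421112/5.2 = 6.234829, α = (θ_start − ψ) mod 360° = 207.6103° = 3.623483 rad, β = (θ_goal − ψ) mod 360° = 355.8103° = 6.210061 rad.
Common terms: sin α = -0.463455, cos α = -0.886120, sin β = -0.073059, cos β = 0.997328, cos(α−β) = -0.849893, d² = 38.873095. Work in radians in the unit-radius frame; every candidate has L = ρ·(t + p + q).
LSL: p² = 2 + d² − 2cos(α−β) + 2d(sin α − sin β) = 37.704779; p = √p² = 6.140422; φ = atan2(cos β − cos α, d + sin α − sin β) = 0.311755 rad; t = (φ − α) mod 2π = 2.971457 rad, q = (β − φ) mod 2π = 5.898306 rad → L = 5.2·(2.971457 + 6.140422 + 5.898306) = 5.2·15.010185 = 78.052962 m
RSR: p² = 2 + d² − 2cos(α−β) + 2d(sin β − sin α) = 47.440982; p = √p² = 6.887741; φ = atan2(cos α − cos β, d − sin α + sin β) = -0.276977 rad; t = (α − φ) mod 2π = 3.900460 rad, q = (φ − β) mod 2π = 6.079333 rad → L = 5.2·(3.900460 + 6.887741 + 6.079333) = 5.2·16.867534 = 87.711177 m
LSR: p² = d² − 2 + 2cos(α−β) + 2d(sin α + sin β) = 28.483160; p = √p² = 5.336962; φ = atan2(−cos α − cos β, d + sin α + sin β) − atan2(−2, p) = 0.339034 rad; t = (φ − α) mod 2π = 2.998736 rad, q = (φ − β) mod 2π = 0.412158 rad → L = 5.2·(2.998736 + 5.336962 + 0.412158) = 5.2·8.747856 = 45.488852 m
RSL: p² = d² − 2 + 2cos(α−β) − 2d(sin α + sin β) = 41.863460; p = √p² = 6.470198; φ = atan2(cos α + cos β, d − sin α − sin β) − atan2(2, p) = -0.283371 rad; t = (α − φ) mod 2π = 3.906854 rad, q = (β − φ) mod 2π = 0.210247 rad → L = 5.2·(3.906854 + 6.470198 + 0.210247) = 5.2·10.587299 = 55.053955 m
RLR: c = (6 − d² + 2cos(α−β) + 2d(sin α − sin β))/8 = -4.930123, |c| > 1 → infeasible
LRL: c = (6 − d² + 2cos(α−β) − 2d(sin α − sin β))/8 = -3.713097, |c| > 1 → infeasible
Shortest: LSR with L = 45.488852 m ≈ 45.4889 m

45.4889 m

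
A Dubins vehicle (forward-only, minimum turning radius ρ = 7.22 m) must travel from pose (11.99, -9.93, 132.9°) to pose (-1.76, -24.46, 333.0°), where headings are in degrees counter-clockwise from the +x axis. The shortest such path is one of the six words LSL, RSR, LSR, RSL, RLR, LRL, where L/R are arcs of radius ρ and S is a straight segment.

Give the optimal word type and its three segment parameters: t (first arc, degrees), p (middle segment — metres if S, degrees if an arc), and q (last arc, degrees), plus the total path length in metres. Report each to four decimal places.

Let ψ = atan2(Δy, Δx) = atan2(-14.53, -13.75) = -133.4201° be the start→goal bearing.
Normalize: d = |goal − start| / ρ = 20.004584/7.22 = 2.770718, α = (θ_start − ψ) mod 360° = 266.3201° = 4.648163 rad, β = (θ_goal − ψ) mod 360° = 106.4201° = 1.857381 rad.
Common terms: sin α = -0.997938, cos α = -0.064182, sin β = 0.959215, cos β = -0.282678, cos(α−β) = -0.939094, d² = 7.676879. Work in radians in the unit-radius frame; every candidate has L = ρ·(t + p + q).
LSL: p² = 2 + d² − 2cos(α−β) + 2d(sin α − sin β) = 0.709629; p = √p² = 0.842395; φ = atan2(cos β − cos α, d + sin α − sin β) = -0.262375 rad; t = (φ − α) mod 2π = 1.372648 rad, q = (β − φ) mod 2π = 2.119756 rad → L = 7.22·(1.372648 + 0.842395 + 2.119756) = 7.22·4.334798 = 31.297244 m
RSR: p² = 2 + d² − 2cos(α−β) + 2d(sin β − sin α) = 22.400506; p = √p² = 4.732917; φ = atan2(cos α − cos β, d − sin α + sin β) = 0.046182 rad; t = (α − φ) mod 2π = 4.601981 rad, q = (φ − β) mod 2π = 4.471986 rad → L = 7.22·(4.601981 + 4.732917 + 4.471986) = 7.22·13.806884 = 99.685703 m
LSR: p² = d² − 2 + 2cos(α−β) + 2d(sin α + sin β) = 3.584107; p = √p² = 1.893174; φ = atan2(−cos α − cos β, d + sin α + sin β) − atan2(−2, p) = 0.939117 rad; t = (φ − α) mod 2π = 2.574140 rad, q = (φ − β) mod 2π = 5.364921 rad → L = 7.22·(2.574140 + 1.893174 + 5.364921) = 7.22·9.832235 = 70.988736 m
RSL: p² = d² − 2 + 2cos(α−β) − 2d(sin α + sin β) = 4.013273; p = √p² = 2.003316; φ = atan2(cos α + cos β, d − sin α − sin β) − atan2(2, p) = -0.907411 rad; t = (α − φ) mod 2π = 5.555573 rad, q = (β − φ) mod 2π = 2.764792 rad → L = 7.22·(5.555573 + 2.003316 + 2.764792) = 7.22·10.323681 = 74.536976 m
RLR: c = (6 − d² + 2cos(α−β) + 2d(sin α − sin β))/8 = -1.800063, |c| > 1 → infeasible
LRL: c = (6 − d² + 2cos(α−β) − 2d(sin α − sin β))/8 = 0.911296; p = 2π − arccos c = 5.858811 rad; φ = atan2(cos β − cos α, d + sin α − sin β) = -0.262375 rad; t = (φ − α + p/2) mod 2π = 4.302053 rad, q = (β − α − t + p) mod 2π = 5.049161 rad → L = 7.22·(4.302053 + 5.858811 + 5.049161) = 7.22·15.210025 = 109.816383 m
Shortest: LSL with L = 31.297244 m ≈ 31.2972 m
Convert LSL to answer units (arcs ×180/π): t = 1.372648·180/π = 78.6469°, p = ρ·p = 7.22·0.842395 = 6.0821 m, q = 2.119756·180/π = 121.4531°, L = 31.2972 m.

LSL: t = 78.6469°, p = 6.0821 m, q = 121.4531°, L = 31.2972 m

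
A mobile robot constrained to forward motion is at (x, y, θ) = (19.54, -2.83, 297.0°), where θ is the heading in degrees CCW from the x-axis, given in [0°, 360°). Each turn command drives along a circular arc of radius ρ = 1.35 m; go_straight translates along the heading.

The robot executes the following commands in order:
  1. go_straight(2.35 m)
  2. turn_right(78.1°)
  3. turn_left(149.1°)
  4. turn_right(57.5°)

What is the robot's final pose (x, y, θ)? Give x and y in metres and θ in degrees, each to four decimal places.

(22.5018, -9.4350, 310.5000°)

set_pose: (x, y, θ) = (19.5400, -2.8300, 297.0000°), ρ = 1.35
go_straight(2.35): x += 2.35·cos θ, y += 2.35·sin θ → (20.6069, -4.9239, 297.0000°)
turn_right(78.1°): centre at ρ to the right, rotate −78.1° → (20.2518, -6.5874, 218.9000°)
turn_left(149.1°): centre at ρ to the left, rotate +149.1° → (21.2874, -8.9749, 368.0000° ≡ 8.0000°)
turn_right(57.5°): centre at ρ to the right, rotate −57.5° → (22.5018, -9.4350, -49.5000° ≡ 310.5000°)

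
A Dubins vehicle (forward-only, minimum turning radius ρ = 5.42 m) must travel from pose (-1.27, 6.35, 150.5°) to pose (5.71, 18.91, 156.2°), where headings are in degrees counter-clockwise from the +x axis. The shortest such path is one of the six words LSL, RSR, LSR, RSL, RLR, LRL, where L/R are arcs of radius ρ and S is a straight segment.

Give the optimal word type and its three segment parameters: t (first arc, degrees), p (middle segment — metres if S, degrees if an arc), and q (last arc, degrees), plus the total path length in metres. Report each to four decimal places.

RSR: t = 87.4127°, p = 14.3566 m, q = 266.8873°, L = 47.8723 m

Let ψ = atan2(Δy, Δx) = atan2(12.56, 6.98) = 60.9377° be the start→goal bearing.
Normalize: d = |goal − start| / ρ = 14.369203/5.42 = 2.651144, α = (θ_start − ψ) mod 360° = 89.5623° = 1.563158 rad, β = (θ_goal − ψ) mod 360° = 95.2623° = 1.662642 rad.
Common terms: sin α = 0.999971, cos α = 0.007638, sin β = 0.995785, cos β = -0.091716, cos(α−β) = 0.995056, d² = 7.028567. Work in radians in the unit-radius frame; every candidate has L = ρ·(t + p + q).
LSL: p² = 2 + d² − 2cos(α−β) + 2d(sin α − sin β) = 7.060650; p = √p² = 2.657188; φ = atan2(cos β − cos α, d + sin α − sin β) = -0.037400 rad; t = (φ − α) mod 2π = 4.682628 rad, q = (β − φ) mod 2π = 1.700041 rad → L = 5.42·(4.682628 + 2.657188 + 1.700041) = 5.42·9.039857 = 48.996027 m
RSR: p² = 2 + d² − 2cos(α−β) + 2d(sin β − sin α) = 7.016263; p = √p² = 2.648823; φ = atan2(cos α − cos β, d − sin α + sin β) = 0.037518 rad; t = (α − φ) mod 2π = 1.525640 rad, q = (φ − β) mod 2π = 4.658061 rad → L = 5.42·(1.525640 + 2.648823 + 4.658061) = 5.42·8.832524 = 47.872282 m
LSR: p² = d² − 2 + 2cos(α−β) + 2d(sin α + sin β) = 17.600753; p = √p² = 4.195325; φ = atan2(−cos α − cos β, d + sin α + sin β) − atan2(−2, p) = 0.462943 rad; t = (φ − α) mod 2π = 5.182970 rad, q = (φ − β) mod 2π = 5.083487 rad → L = 5.42·(5.182970 + 4.195325 + 5.083487) = 5.42·14.461782 = 78.382860 m
RSL: p² = d² − 2 + 2cos(α−β) − 2d(sin α + sin β) = -3.563397 < 0 → infeasible
RLR: c = (6 − d² + 2cos(α−β) + 2d(sin α − sin β))/8 = 0.122967; p = 2π − arccos c = 4.835668 rad; φ = atan2(cos α − cos β, d − sin α + sin β) = 0.037518 rad; t = (α − φ + p/2) mod 2π = 3.943474 rad, q = (α − β − t + p) mod 2π = 0.792710 rad → L = 5.42·(3.943474 + 4.835668 + 0.792710) = 5.42·9.571853 = 51.879441 m
LRL: c = (6 − d² + 2cos(α−β) − 2d(sin α − sin β))/8 = 0.117419; p = 2π − arccos c = 4.830079 rad; φ = atan2(cos β − cos α, d + sin α − sin β) = -0.037400 rad; t = (φ − α + p/2) mod 2π = 0.814482 rad, q = (β − α − t + p) mod 2π = 4.115081 rad → L = 5.42·(0.814482 + 4.830079 + 4.115081) = 5.42·9.759642 = 52.897262 m
Shortest: RSR with L = 47.872282 m ≈ 47.8723 m
Convert RSR to answer units (arcs ×180/π): t = 1.525640·180/π = 87.4127°, p = ρ·p = 5.42·2.648823 = 14.3566 m, q = 4.658061·180/π = 266.8873°, L = 47.8723 m.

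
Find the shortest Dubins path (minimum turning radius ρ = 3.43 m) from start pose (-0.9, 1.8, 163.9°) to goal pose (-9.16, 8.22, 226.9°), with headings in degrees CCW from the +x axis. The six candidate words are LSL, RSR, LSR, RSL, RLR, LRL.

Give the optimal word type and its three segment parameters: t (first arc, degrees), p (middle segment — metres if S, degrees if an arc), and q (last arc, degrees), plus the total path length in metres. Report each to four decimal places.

RLR: t = 118.4718°, p = 219.1029°, q = 37.6311°, L = 22.4616 m

Let ψ = atan2(Δy, Δx) = atan2(6.42, -8.26) = 142.1442° be the start→goal bearing.
Normalize: d = |goal − start| / ρ = 10.461549/3.43 = 3.050014, α = (θ_start − ψ) mod 360° = 21.7558° = 0.379710 rad, β = (θ_goal − ψ) mod 360° = 84.7558° = 1.479267 rad.
Common terms: sin α = 0.370651, cos α = 0.928772, sin β = 0.995814, cos β = 0.091401, cos(α−β) = 0.453990, d² = 9.302587. Work in radians in the unit-radius frame; every candidate has L = ρ·(t + p + q).
LSL: p² = 2 + d² − 2cos(α−β) + 2d(sin α − sin β) = 6.581092; p = √p² = 2.565364; φ = atan2(cos β − cos α, d + sin α − sin β) = -0.332507 rad; t = (φ − α) mod 2π = 5.570968 rad, q = (β − φ) mod 2π = 1.811775 rad → L = 3.43·(5.570968 + 2.565364 + 1.811775) = 3.43·9.948107 = 34.122006 m
RSR: p² = 2 + d² − 2cos(α−β) + 2d(sin β − sin α) = 14.208119; p = √p² = 3.769366; φ = atan2(cos α − cos β, d − sin α + sin β) = 0.224021 rad; t = (α − φ) mod 2π = 0.155689 rad, q = (φ − β) mod 2π = 5.027939 rad → L = 3.43·(0.155689 + 3.769366 + 5.027939) = 3.43·8.952994 = 30.708768 m
LSR: p² = d² − 2 + 2cos(α−β) + 2d(sin α + sin β) = 16.546043; p = √p² = 4.067683; φ = atan2(−cos α − cos β, d + sin α + sin β) − atan2(−2, p) = 0.229959 rad; t = (φ − α) mod 2π = 6.133435 rad, q = (φ − β) mod 2π = 5.033877 rad → L = 3.43·(6.133435 + 4.067683 + 5.033877) = 3.43·15.234994 = 52.256031 m
RSL: p² = d² − 2 + 2cos(α−β) − 2d(sin α + sin β) = -0.124908 < 0 → infeasible
RLR: c = (6 − d² + 2cos(α−β) + 2d(sin α − sin β))/8 = -0.776015; p = 2π − arccos c = 3.824066 rad; φ = atan2(cos α − cos β, d − sin α + sin β) = 0.224021 rad; t = (α − φ + p/2) mod 2π = 2.067722 rad, q = (α − β − t + p) mod 2π = 0.656787 rad → L = 3.43·(2.067722 + 3.824066 + 0.656787) = 3.43·6.548576 = 22.461614 m
LRL: c = (6 − d² + 2cos(α−β) − 2d(sin α − sin β))/8 = 0.177363; p = 2π − arccos c = 4.890696 rad; φ = atan2(cos β − cos α, d + sin α − sin β) = -0.332507 rad; t = (φ − α + p/2) mod 2π = 1.733131 rad, q = (β − α − t + p) mod 2π = 4.257122 rad → L = 3.43·(1.733131 + 4.890696 + 4.257122) = 3.43·10.880949 = 37.321655 m
Shortest: RLR with L = 22.461614 m ≈ 22.4616 m
Convert RLR to answer units (arcs ×180/π): t = 2.067722·180/π = 118.4718°, p = 3.824066·180/π = 219.1029°, q = 0.656787·180/π = 37.6311°, L = 22.4616 m.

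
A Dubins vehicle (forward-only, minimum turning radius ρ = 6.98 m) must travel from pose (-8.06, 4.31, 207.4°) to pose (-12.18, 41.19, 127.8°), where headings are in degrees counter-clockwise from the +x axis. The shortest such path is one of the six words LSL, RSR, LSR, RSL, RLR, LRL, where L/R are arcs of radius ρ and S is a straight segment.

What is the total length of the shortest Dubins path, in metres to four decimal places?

Let ψ = atan2(Δy, Δx) = atan2(36.88, -4.12) = 96.3743° be the start→goal bearing.
Normalize: d = |goal − start| / ρ = 37.109417/6.98 = 5.316535, α = (θ_start − ψ) mod 360° = 111.0257° = 1.937764 rad, β = (θ_goal − ψ) mod 360° = 31.4257° = 0.548482 rad.
Common terms: sin α = 0.933420, cos α = -0.358787, sin β = 0.521393, cos β = 0.853317, cos(α−β) = 0.180519, d² = 28.265548. Work in radians in the unit-radius frame; every candidate has L = ρ·(t + p + q).
LSL: p² = 2 + d² − 2cos(α−β) + 2d(sin α − sin β) = 34.285622; p = √p² = 5.855393; φ = atan2(cos β − cos α, d + sin α − sin β) = 0.208514 rad; t = (φ − α) mod 2π = 4.553935 rad, q = (β − φ) mod 2π = 0.339968 rad → L = 6.98·(4.553935 + 5.855393 + 0.339968) = 6.98·10.749296 = 75.030084 m
RSR: p² = 2 + d² − 2cos(α−β) + 2d(sin β − sin α) = 25.523398; p = √p² = 5.052069; φ = atan2(cos α − cos β, d − sin α + sin β) = -0.242286 rad; t = (α − φ) mod 2π = 2.180050 rad, q = (φ − β) mod 2π = 5.492417 rad → L = 6.98·(2.180050 + 5.052069 + 5.492417) = 6.98·12.724536 = 88.817262 m
LSR: p² = d² − 2 + 2cos(α−β) + 2d(sin α + sin β) = 42.095706; p = √p² = 6.488120; φ = atan2(−cos α − cos β, d + sin α + sin β) − atan2(−2, p) = 0.226110 rad; t = (φ − α) mod 2π = 4.571531 rad, q = (φ − β) mod 2π = 5.960813 rad → L = 6.98·(4.571531 + 6.488120 + 5.960813) = 6.98·17.020465 = 118.802847 m
RSL: p² = d² − 2 + 2cos(α−β) − 2d(sin α + sin β) = 11.157466; p = √p² = 3.340279; φ = atan2(cos α + cos β, d − sin α − sin β) − atan2(2, p) = -0.412135 rad; t = (α − φ) mod 2π = 2.349899 rad, q = (β − φ) mod 2π = 0.960617 rad → L = 6.98·(2.349899 + 3.340279 + 0.960617) = 6.98·6.650796 = 46.422558 m
RLR: c = (6 − d² + 2cos(α−β) + 2d(sin α − sin β))/8 = -2.190425, |c| > 1 → infeasible
LRL: c = (6 − d² + 2cos(α−β) − 2d(sin α − sin β))/8 = -3.285703, |c| > 1 → infeasible
Shortest: RSL with L = 46.422558 m ≈ 46.4226 m

46.4226 m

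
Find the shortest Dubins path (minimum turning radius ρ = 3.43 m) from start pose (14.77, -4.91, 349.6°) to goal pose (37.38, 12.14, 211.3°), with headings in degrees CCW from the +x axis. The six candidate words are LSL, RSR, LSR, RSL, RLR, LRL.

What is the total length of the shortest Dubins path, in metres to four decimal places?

39.3606 m

Let ψ = atan2(Δy, Δx) = atan2(17.05, 22.61) = 37.0196° be the start→goal bearing.
Normalize: d = |goal − start| / ρ = 28.318097/3.43 = 8.256005, α = (θ_start − ψ) mod 360° = 312.5804° = 5.455557 rad, β = (θ_goal − ψ) mod 360° = 174.2804° = 3.041766 rad.
Common terms: sin α = -0.736329, cos α = 0.676624, sin β = 0.099661, cos β = -0.995021, cos(α−β) = -0.746638, d² = 68.161616. Work in radians in the unit-radius frame; every candidate has L = ρ·(t + p + q).
LSL: p² = 2 + d² − 2cos(α−β) + 2d(sin α − sin β) = 57.851028; p = √p² = 7.605986; φ = atan2(cos β − cos α, d + sin α − sin β) = -0.221589 rad; t = (φ − α) mod 2π = 0.606039 rad, q = (β − φ) mod 2π = 3.263356 rad → L = 3.43·(0.606039 + 7.605986 + 3.263356) = 3.43·11.475381 = 39.360558 m
RSR: p² = 2 + d² − 2cos(α−β) + 2d(sin β − sin α) = 85.458757; p = √p² = 9.244391; φ = atan2(cos α − cos β, d − sin α + sin β) = 0.181828 rad; t = (α − φ) mod 2π = 5.273728 rad, q = (φ − β) mod 2π = 3.423247 rad → L = 3.43·(5.273728 + 9.244391 + 3.423247) = 3.43·17.941366 = 61.538886 m
LSR: p² = d² − 2 + 2cos(α−β) + 2d(sin α + sin β) = 54.155666; p = √p² = 7.359053; φ = atan2(−cos α − cos β, d + sin α + sin β) − atan2(−2, p) = 0.307128 rad; t = (φ − α) mod 2π = 1.134757 rad, q = (φ − β) mod 2π = 3.548547 rad → L = 3.43·(1.134757 + 7.359053 + 3.548547) = 3.43·12.042358 = 41.305287 m
RSL: p² = d² − 2 + 2cos(α−β) − 2d(sin α + sin β) = 75.181014; p = √p² = 8.670699; φ = atan2(cos α + cos β, d − sin α − sin β) − atan2(2, p) = -0.262486 rad; t = (α − φ) mod 2π = 5.718043 rad, q = (β − φ) mod 2π = 3.304253 rad → L = 3.43·(5.718043 + 8.670699 + 3.304253) = 3.43·17.692994 = 60.686970 m
RLR: c = (6 − d² + 2cos(α−β) + 2d(sin α − sin β))/8 = -9.682345, |c| > 1 → infeasible
LRL: c = (6 − d² + 2cos(α−β) − 2d(sin α − sin β))/8 = -6.231379, |c| > 1 → infeasible
Shortest: LSL with L = 39.360558 m ≈ 39.3606 m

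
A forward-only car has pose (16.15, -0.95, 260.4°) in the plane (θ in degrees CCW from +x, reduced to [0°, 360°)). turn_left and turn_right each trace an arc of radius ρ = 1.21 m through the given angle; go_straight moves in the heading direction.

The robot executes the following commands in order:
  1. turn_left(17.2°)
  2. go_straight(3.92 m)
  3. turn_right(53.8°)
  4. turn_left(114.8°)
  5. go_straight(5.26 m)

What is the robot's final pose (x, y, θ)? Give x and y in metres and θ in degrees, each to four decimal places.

(21.5936, -10.1499, 338.6000°)

set_pose: (x, y, θ) = (16.1500, -0.9500, 260.4000°), ρ = 1.21
turn_left(17.2°): centre at ρ to the left, rotate +17.2° → (16.1437, -1.3118, 277.6000°)
go_straight(3.92): x += 3.92·cos θ, y += 3.92·sin θ → (16.6621, -5.1974, 277.6000°)
turn_right(53.8°): centre at ρ to the right, rotate −53.8° → (16.3003, -6.2307, 223.8000°)
turn_left(114.8°): centre at ρ to the left, rotate +114.8° → (16.6962, -8.2307, 338.6000°)
go_straight(5.26): x += 5.26·cos θ, y += 5.26·sin θ → (21.5936, -10.1499, 338.6000°)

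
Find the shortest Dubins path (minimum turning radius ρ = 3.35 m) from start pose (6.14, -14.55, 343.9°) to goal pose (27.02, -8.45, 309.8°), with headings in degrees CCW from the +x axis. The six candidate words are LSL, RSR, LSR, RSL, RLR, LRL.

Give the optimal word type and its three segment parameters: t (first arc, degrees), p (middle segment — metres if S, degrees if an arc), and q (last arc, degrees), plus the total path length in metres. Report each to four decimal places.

LSR: t = 41.1857°, p = 16.0506 m, q = 75.2857°, L = 22.8605 m

Let ψ = atan2(Δy, Δx) = atan2(6.10, 20.88) = 16.2855° be the start→goal bearing.
Normalize: d = |goal − start| / ρ = 21.752802/3.35 = 6.493374, α = (θ_start − ψ) mod 360° = 327.6145° = 5.717952 rad, β = (θ_goal − ψ) mod 360° = 293.5145° = 5.122795 rad.
Common terms: sin α = -0.535613, cos α = 0.844464, sin β = -0.916959, cos β = 0.398981, cos(α−β) = 0.828060, d² = 42.163903. Work in radians in the unit-radius frame; every candidate has L = ρ·(t + p + q).
LSL: p² = 2 + d² − 2cos(α−β) + 2d(sin α − sin β) = 47.460228; p = √p² = 6.889138; φ = atan2(cos β − cos α, d + sin α − sin β) = -0.064710 rad; t = (φ − α) mod 2π = 0.500524 rad, q = (β − φ) mod 2π = 5.187504 rad → L = 3.35·(0.500524 + 6.889138 + 5.187504) = 3.35·12.577166 = 42.133508 m
RSR: p² = 2 + d² − 2cos(α−β) + 2d(sin β − sin α) = 37.555337; p = √p² = 6.128241; φ = atan2(cos α − cos β, d − sin α + sin β) = 0.072758 rad; t = (α − φ) mod 2π = 5.645194 rad, q = (φ − β) mod 2π = 1.233148 rad → L = 3.35·(5.645194 + 6.128241 + 1.233148) = 3.35·13.006583 = 43.572055 m
LSR: p² = d² − 2 + 2cos(α−β) + 2d(sin α + sin β) = 22.955837; p = √p² = 4.791225; φ = atan2(−cos α − cos β, d + sin α + sin β) − atan2(−2, p) = 0.153593 rad; t = (φ − α) mod 2π = 0.718827 rad, q = (φ − β) mod 2π = 1.313984 rad → L = 3.35·(0.718827 + 4.791225 + 1.313984) = 3.35·6.824036 = 22.860521 m
RSL: p² = d² − 2 + 2cos(α−β) − 2d(sin α + sin β) = 60.684210; p = √p² = 7.790007; φ = atan2(cos α + cos β, d − sin α − sin β) − atan2(2, p) = -0.096082 rad; t = (α − φ) mod 2π = 5.814034 rad, q = (β − φ) mod 2π = 5.218877 rad → L = 3.35·(5.814034 + 7.790007 + 5.218877) = 3.35·18.822918 = 63.056775 m
RLR: c = (6 − d² + 2cos(α−β) + 2d(sin α − sin β))/8 = -3.694417, |c| > 1 → infeasible
LRL: c = (6 − d² + 2cos(α−β) − 2d(sin α − sin β))/8 = -4.932528, |c| > 1 → infeasible
Shortest: LSR with L = 22.860521 m ≈ 22.8605 m
Convert LSR to answer units (arcs ×180/π): t = 0.718827·180/π = 41.1857°, p = ρ·p = 3.35·4.791225 = 16.0506 m, q = 1.313984·180/π = 75.2857°, L = 22.8605 m.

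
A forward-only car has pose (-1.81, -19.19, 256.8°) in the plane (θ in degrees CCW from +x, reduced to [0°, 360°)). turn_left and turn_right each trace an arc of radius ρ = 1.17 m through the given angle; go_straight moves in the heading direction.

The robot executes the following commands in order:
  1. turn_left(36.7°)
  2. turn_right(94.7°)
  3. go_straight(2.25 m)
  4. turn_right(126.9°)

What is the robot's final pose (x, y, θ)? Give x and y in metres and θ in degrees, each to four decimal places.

(-6.0589, -20.7518, 71.9000°)

set_pose: (x, y, θ) = (-1.8100, -19.1900, 256.8000°), ρ = 1.17
turn_left(36.7°): centre at ρ to the left, rotate +36.7° → (-1.7439, -19.9237, 293.5000°)
turn_right(94.7°): centre at ρ to the right, rotate −94.7° → (-2.4398, -21.4978, 198.8000°)
go_straight(2.25): x += 2.25·cos θ, y += 2.25·sin θ → (-4.5697, -22.2229, 198.8000°)
turn_right(126.9°): centre at ρ to the right, rotate −126.9° → (-6.0589, -20.7518, 71.9000°)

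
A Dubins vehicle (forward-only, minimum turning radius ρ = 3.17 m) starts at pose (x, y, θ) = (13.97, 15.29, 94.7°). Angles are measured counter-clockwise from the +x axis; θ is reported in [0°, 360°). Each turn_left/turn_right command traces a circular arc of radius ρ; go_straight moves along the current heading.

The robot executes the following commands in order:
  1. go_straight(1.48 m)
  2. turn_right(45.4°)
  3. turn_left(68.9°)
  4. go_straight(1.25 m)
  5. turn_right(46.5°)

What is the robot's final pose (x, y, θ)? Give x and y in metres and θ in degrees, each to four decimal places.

set_pose: (x, y, θ) = (13.9700, 15.2900, 94.7000°), ρ = 3.17
go_straight(1.48): x += 1.48·cos θ, y += 1.48·sin θ → (13.8487, 16.7650, 94.7000°)
turn_right(45.4°): centre at ρ to the right, rotate −45.4° → (14.6048, 19.0919, 49.3000°)
turn_left(68.9°): centre at ρ to the left, rotate +68.9° → (14.9952, 22.6571, 118.2000°)
go_straight(1.25): x += 1.25·cos θ, y += 1.25·sin θ → (14.4045, 23.7587, 118.2000°)
turn_right(46.5°): centre at ρ to the right, rotate −46.5° → (14.1886, 26.2520, 71.7000°)

(14.1886, 26.2520, 71.7000°)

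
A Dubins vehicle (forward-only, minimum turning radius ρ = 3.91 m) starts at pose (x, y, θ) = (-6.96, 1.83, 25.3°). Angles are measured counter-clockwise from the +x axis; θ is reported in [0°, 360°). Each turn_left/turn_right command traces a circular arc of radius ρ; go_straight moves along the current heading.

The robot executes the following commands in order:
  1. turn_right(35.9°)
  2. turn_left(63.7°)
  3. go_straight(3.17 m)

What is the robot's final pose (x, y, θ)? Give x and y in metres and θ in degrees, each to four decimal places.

set_pose: (x, y, θ) = (-6.9600, 1.8300, 25.3000°), ρ = 3.91
turn_right(35.9°): centre at ρ to the right, rotate −35.9° → (-4.5698, 2.1383, -10.6000° ≡ 349.4000°)
turn_left(63.7°): centre at ρ to the left, rotate +63.7° → (-0.7238, 3.6339, 413.1000° ≡ 53.1000°)
go_straight(3.17): x += 3.17·cos θ, y += 3.17·sin θ → (1.1796, 6.1689, 53.1000°)

(1.1796, 6.1689, 53.1000°)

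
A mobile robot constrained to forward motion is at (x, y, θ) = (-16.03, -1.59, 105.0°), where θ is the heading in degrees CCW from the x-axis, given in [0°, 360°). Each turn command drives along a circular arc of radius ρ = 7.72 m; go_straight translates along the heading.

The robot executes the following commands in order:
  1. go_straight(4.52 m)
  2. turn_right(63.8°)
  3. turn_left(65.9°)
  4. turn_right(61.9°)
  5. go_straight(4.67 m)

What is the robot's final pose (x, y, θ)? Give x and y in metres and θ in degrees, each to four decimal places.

set_pose: (x, y, θ) = (-16.0300, -1.5900, 105.0000°), ρ = 7.72
go_straight(4.52): x += 4.52·cos θ, y += 4.52·sin θ → (-17.1999, 2.7760, 105.0000°)
turn_right(63.8°): centre at ρ to the right, rotate −63.8° → (-14.8280, 10.5827, 41.2000°)
turn_left(65.9°): centre at ρ to the left, rotate +65.9° → (-12.5344, 18.6613, 107.1000°)
turn_right(61.9°): centre at ρ to the right, rotate −61.9° → (-10.6335, 26.3711, 45.2000°)
go_straight(4.67): x += 4.67·cos θ, y += 4.67·sin θ → (-7.3429, 29.6848, 45.2000°)

(-7.3429, 29.6848, 45.2000°)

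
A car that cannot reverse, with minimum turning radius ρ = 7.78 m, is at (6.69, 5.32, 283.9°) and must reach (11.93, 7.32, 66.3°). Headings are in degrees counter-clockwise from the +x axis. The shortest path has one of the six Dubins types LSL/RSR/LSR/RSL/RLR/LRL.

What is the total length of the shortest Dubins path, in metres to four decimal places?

56.8006 m

Let ψ = atan2(Δy, Δx) = atan2(2.00, 5.24) = 20.8908° be the start→goal bearing.
Normalize: d = |goal − start| / ρ = 5.608708/7.78 = 0.720914, α = (θ_start − ψ) mod 360° = 263.0092° = 4.590376 rad, β = (θ_goal − ψ) mod 360° = 45.4092° = 0.792540 rad.
Common terms: sin α = -0.992566, cos α = -0.121710, sin β = 0.712138, cos β = 0.702039, cos(α−β) = -0.792290, d² = 0.519716. Work in radians in the unit-radius frame; every candidate has L = ρ·(t + p + q).
LSL: p² = 2 + d² − 2cos(α−β) + 2d(sin α − sin β) = 1.646407; p = √p² = 1.283124; φ = atan2(cos β − cos α, d + sin α − sin β) = 2.444505 rad; t = (φ − α) mod 2π = 4.137314 rad, q = (β − φ) mod 2π = 4.631220 rad → L = 7.78·(4.137314 + 1.283124 + 4.631220) = 7.78·10.051658 = 78.201900 m
RSR: p² = 2 + d² − 2cos(α−β) + 2d(sin β − sin α) = 6.562184; p = √p² = 2.561676; φ = atan2(cos α − cos β, d − sin α + sin β) = -0.327383 rad; t = (α − φ) mod 2π = 4.917760 rad, q = (φ − β) mod 2π = 5.163262 rad → L = 7.78·(4.917760 + 2.561676 + 5.163262) = 7.78·12.642698 = 98.360189 m
LSR: p² = d² − 2 + 2cos(α−β) + 2d(sin α + sin β) = -3.469190 < 0 → infeasible
RSL: p² = d² − 2 + 2cos(α−β) − 2d(sin α + sin β) = -2.660535 < 0 → infeasible
RLR: c = (6 − d² + 2cos(α−β) + 2d(sin α − sin β))/8 = 0.179727; p = 2π − arccos c = 4.893098 rad; φ = atan2(cos α − cos β, d − sin α + sin β) = -0.327383 rad; t = (α − φ + p/2) mod 2π = 1.081123 rad, q = (α − β − t + p) mod 2π = 1.326626 rad → L = 7.78·(1.081123 + 4.893098 + 1.326626) = 7.78·7.300847 = 56.800589 m
LRL: c = (6 − d² + 2cos(α−β) − 2d(sin α − sin β))/8 = 0.794199; p = 2π − arccos c = 5.630077 rad; φ = atan2(cos β − cos α, d + sin α − sin β) = 2.444505 rad; t = (φ − α + p/2) mod 2π = 0.669168 rad, q = (β − α − t + p) mod 2π = 1.163073 rad → L = 7.78·(0.669168 + 5.630077 + 1.163073) = 7.78·7.462318 = 58.056838 m
Shortest: RLR with L = 56.800589 m ≈ 56.8006 m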